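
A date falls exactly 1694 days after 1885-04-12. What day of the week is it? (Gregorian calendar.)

Sunday

First find the weekday of Apr 12, 1885. Doomsday rule: the anchor day for the 1800s is Friday. For year 85: 85÷12 = 7 r 1, and 1÷4 = 0, so 7+1+0 = 8.
Friday + 8 ≡ Saturday — that's 1885's doomsday.
In April the doomsday date is Apr 4.
Apr 12 is 8 days after Apr 4; 8 mod 7 = 1, so Saturday + 1 = Sunday.
1694 mod 7 = 0, so 1694 days after a Sunday is Sunday + 0 = Sunday.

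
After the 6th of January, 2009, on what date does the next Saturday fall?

Jan 6, 2009 is a Tuesday.
From Tuesday to the next Saturday is 4 days.
Jan 6, 2009 + 4 = Jan 10, 2009.

January 10, 2009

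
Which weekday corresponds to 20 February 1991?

Wednesday

Doomsday rule: the anchor day for the 1900s is Wednesday. For year 91: 91÷12 = 7 r 7, and 7÷4 = 1, so 7+7+1 = 15.
Wednesday + 15 ≡ Thursday — that's 1991's doomsday.
In February the doomsday date is Feb 28 (1991 is not a leap year).
Feb 20 is 8 days before Feb 28; 8 mod 7 = 1, so Thursday − 1 = Wednesday.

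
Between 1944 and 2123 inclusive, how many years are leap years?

Multiples of 4 in [1944,2123]: 45.
Of those, multiples of 100: 2 (not leap unless ÷400).
Multiples of 400: 1.
Leap years = 45 − 2 + 1 = 44.

44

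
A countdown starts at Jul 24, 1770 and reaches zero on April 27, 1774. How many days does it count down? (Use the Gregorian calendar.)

1373

Jul 24, 1770 → Jul 24, 1771: 365 days.
Jul 24, 1771 → Jul 24, 1772: 366 days (Feb 29, 1772 is in that span).
Jul 24, 1772 → Jul 24, 1773: 365 days.
Jul 24, 1773 → Aug 24, 1773: 31 days (July has 31).
Aug 24, 1773 → Sep 24, 1773: 31 days (August has 31).
Sep 24, 1773 → Oct 24, 1773: 30 days (September has 30).
Oct 24, 1773 → Nov 24, 1773: 31 days (October has 31).
Nov 24, 1773 → Dec 24, 1773: 30 days (November has 30).
Dec 24, 1773 → Jan 24, 1774: 31 days (December has 31).
Jan 24, 1774 → Feb 24, 1774: 31 days (January has 31).
Feb 24, 1774 → Mar 24, 1774: 28 days (February has 28).
Mar 24, 1774 → Apr 24, 1774: 31 days (March has 31).
Apr 24, 1774 → Apr 27, 1774: 3 days.
Total: 1373 days.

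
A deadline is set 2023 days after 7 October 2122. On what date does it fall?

+365 (one year) → Oct 7, 2123 (1658 left).
+366 (one year; includes Feb 29, 2124) → Oct 7, 2124 (1292 left).
+365 (one year) → Oct 7, 2125 (927 left).
+365 (one year) → Oct 7, 2126 (562 left).
+365 (one year) → Oct 7, 2127 (197 left).
Oct has 31 days: +25 → Nov 1, 2127 (172 left).
Nov has 30 days: +30 → Dec 1, 2127 (142 left).
Dec has 31 days: +31 → Jan 1, 2128 (111 left).
Jan has 31 days: +31 → Feb 1, 2128 (80 left).
Feb has 29 days: +29 → Mar 1, 2128 (51 left).
Mar has 31 days: +31 → Apr 1, 2128 (20 left).
+20 → Apr 21, 2128.

April 21, 2128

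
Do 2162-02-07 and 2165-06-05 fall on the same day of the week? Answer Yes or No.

From Feb 7, 2162 to Jun 5, 2165 is 1214 days.
1214 mod 7 = 3, so they are different weekdays.
(Feb 7, 2162 is a Sunday; Jun 5, 2165 is a Wednesday.)

No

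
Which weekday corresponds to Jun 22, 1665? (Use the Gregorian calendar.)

Doomsday rule: the anchor day for the 1600s is Tuesday. For year 65: 65÷12 = 5 r 5, and 5÷4 = 1, so 5+5+1 = 11.
Tuesday + 11 ≡ Saturday — that's 1665's doomsday.
In June the doomsday date is Jun 6.
Jun 22 is 16 days after Jun 6; 16 mod 7 = 2, so Saturday + 2 = Monday.

Monday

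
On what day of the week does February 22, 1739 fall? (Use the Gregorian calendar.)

Doomsday rule: the anchor day for the 1700s is Sunday. For year 39: 39÷12 = 3 r 3, and 3÷4 = 0, so 3+3+0 = 6.
Sunday + 6 ≡ Saturday — that's 1739's doomsday.
In February the doomsday date is Feb 28 (1739 is not a leap year).
Feb 22 is 6 days before Feb 28; 6 mod 7 = 6, so Saturday − 6 = Sunday.

Sunday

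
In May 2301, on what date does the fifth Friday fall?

May 31, 2301

May 1, 2301 is a Wednesday.
The first Friday is therefore May 3 (2 days later).
The fifth Friday is 3 + 4×7 = May 31.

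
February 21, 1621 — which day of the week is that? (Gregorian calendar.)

Sunday

Doomsday rule: the anchor day for the 1600s is Tuesday. For year 21: 21÷12 = 1 r 9, and 9÷4 = 2, so 1+9+2 = 12.
Tuesday + 12 ≡ Sunday — that's 1621's doomsday.
In February the doomsday date is Feb 28 (1621 is not a leap year).
Feb 21 is 7 days before Feb 28; 7 mod 7 = 0, so Sunday − 0 = Sunday.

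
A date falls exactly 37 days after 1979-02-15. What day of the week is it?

Saturday

Feb 15, 1979 is a Thursday.
37 mod 7 = 2, so 37 days after a Thursday is Thursday + 2 = Saturday.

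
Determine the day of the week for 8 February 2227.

Doomsday rule: the anchor day for the 2200s is Friday. For year 27: 27÷12 = 2 r 3, and 3÷4 = 0, so 2+3+0 = 5.
Friday + 5 ≡ Wednesday — that's 2227's doomsday.
In February the doomsday date is Feb 28 (2227 is not a leap year).
Feb 8 is 20 days before Feb 28; 20 mod 7 = 6, so Wednesday − 6 = Thursday.

Thursday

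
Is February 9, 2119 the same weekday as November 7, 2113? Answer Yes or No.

From Nov 7, 2113 to Feb 9, 2119 is 1920 days.
1920 mod 7 = 2, so they are different weekdays.
(Nov 7, 2113 is a Tuesday; Feb 9, 2119 is a Thursday.)

No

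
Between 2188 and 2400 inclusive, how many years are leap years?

Multiples of 4 in [2188,2400]: 54.
Of those, multiples of 100: 3 (not leap unless ÷400).
Multiples of 400: 1.
Leap years = 54 − 3 + 1 = 52.

52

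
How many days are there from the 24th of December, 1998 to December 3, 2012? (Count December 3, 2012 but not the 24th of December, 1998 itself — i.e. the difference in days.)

Dec 24, 1998 → Dec 24, 1999: 365 days.
Dec 24, 1999 → Dec 24, 2000: 366 days (Feb 29, 2000 is in that span).
Dec 24, 2000 → Dec 24, 2001: 365 days.
Dec 24, 2001 → Dec 24, 2002: 365 days.
Dec 24, 2002 → Dec 24, 2003: 365 days.
Dec 24, 2003 → Dec 24, 2004: 366 days (Feb 29, 2004 is in that span).
Dec 24, 2004 → Dec 24, 2005: 365 days.
Dec 24, 2005 → Dec 24, 2006: 365 days.
Dec 24, 2006 → Dec 24, 2007: 365 days.
Dec 24, 2007 → Dec 24, 2008: 366 days (Feb 29, 2008 is in that span).
Dec 24, 2008 → Dec 24, 2009: 365 days.
Dec 24, 2009 → Dec 24, 2010: 365 days.
Dec 24, 2010 → Dec 24, 2011: 365 days.
Dec 24, 2011 → Jan 24, 2012: 31 days (December has 31).
Jan 24, 2012 → Feb 24, 2012: 31 days (January has 31).
Feb 24, 2012 → Mar 24, 2012: 29 days (February has 29).
Mar 24, 2012 → Apr 24, 2012: 31 days (March has 31).
Apr 24, 2012 → May 24, 2012: 30 days (April has 30).
May 24, 2012 → Jun 24, 2012: 31 days (May has 31).
Jun 24, 2012 → Jul 24, 2012: 30 days (June has 30).
Jul 24, 2012 → Aug 24, 2012: 31 days (July has 31).
Aug 24, 2012 → Sep 24, 2012: 31 days (August has 31).
Sep 24, 2012 → Oct 24, 2012: 30 days (September has 30).
Oct 24, 2012 → Nov 24, 2012: 31 days (October has 31).
Nov 24, 2012 → Dec 3, 2012: 9 days.
Total: 5093 days.

5093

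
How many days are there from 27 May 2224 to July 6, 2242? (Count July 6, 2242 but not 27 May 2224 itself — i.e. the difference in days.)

6614

May 27, 2224 → May 27, 2225: 365 days.
May 27, 2225 → May 27, 2226: 365 days.
May 27, 2226 → May 27, 2227: 365 days.
May 27, 2227 → May 27, 2228: 366 days (Feb 29, 2228 is in that span).
May 27, 2228 → May 27, 2229: 365 days.
May 27, 2229 → May 27, 2230: 365 days.
May 27, 2230 → May 27, 2231: 365 days.
May 27, 2231 → May 27, 2232: 366 days (Feb 29, 2232 is in that span).
May 27, 2232 → May 27, 2233: 365 days.
May 27, 2233 → May 27, 2234: 365 days.
May 27, 2234 → May 27, 2235: 365 days.
May 27, 2235 → May 27, 2236: 366 days (Feb 29, 2236 is in that span).
May 27, 2236 → May 27, 2237: 365 days.
May 27, 2237 → May 27, 2238: 365 days.
May 27, 2238 → May 27, 2239: 365 days.
May 27, 2239 → May 27, 2240: 366 days (Feb 29, 2240 is in that span).
May 27, 2240 → May 27, 2241: 365 days.
May 27, 2241 → May 27, 2242: 365 days.
May 27, 2242 → Jun 27, 2242: 31 days (May has 31).
Jun 27, 2242 → Jul 6, 2242: 9 days.
Total: 6614 days.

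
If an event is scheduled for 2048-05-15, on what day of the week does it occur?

Friday

Doomsday rule: the anchor day for the 2000s is Tuesday. For year 48: 48÷12 = 4 r 0, and 0÷4 = 0, so 4+0+0 = 4.
Tuesday + 4 ≡ Saturday — that's 2048's doomsday.
In May the doomsday date is May 9.
May 15 is 6 days after May 9; 6 mod 7 = 6, so Saturday + 6 = Friday.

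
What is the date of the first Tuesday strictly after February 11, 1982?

February 16, 1982

Feb 11, 1982 is a Thursday.
From Thursday to the next Tuesday is 5 days.
Feb 11, 1982 + 5 = Feb 16, 1982.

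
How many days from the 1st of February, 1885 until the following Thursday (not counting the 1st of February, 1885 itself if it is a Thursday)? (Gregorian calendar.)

Feb 1, 1885 is a Sunday.
From Sunday to the next Thursday is 4 days.

4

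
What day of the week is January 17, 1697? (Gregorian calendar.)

Doomsday rule: the anchor day for the 1600s is Tuesday. For year 97: 97÷12 = 8 r 1, and 1÷4 = 0, so 8+1+0 = 9.
Tuesday + 9 ≡ Thursday — that's 1697's doomsday.
In January the doomsday date is Jan 3 (1697 is not a leap year).
Jan 17 is 14 days after Jan 3; 14 mod 7 = 0, so Thursday + 0 = Thursday.

Thursday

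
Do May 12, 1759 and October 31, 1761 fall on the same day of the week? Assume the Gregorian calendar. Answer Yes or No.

Yes

From May 12, 1759 to Oct 31, 1761 is 903 days.
903 mod 7 = 0, so they are the same weekday.
(May 12, 1759 is a Saturday; Oct 31, 1761 is a Saturday.)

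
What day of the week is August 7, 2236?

Sunday

Doomsday rule: the anchor day for the 2200s is Friday. For year 36: 36÷12 = 3 r 0, and 0÷4 = 0, so 3+0+0 = 3.
Friday + 3 ≡ Monday — that's 2236's doomsday.
In August the doomsday date is Aug 8.
Aug 7 is 1 day before Aug 8; 1 mod 7 = 1, so Monday − 1 = Sunday.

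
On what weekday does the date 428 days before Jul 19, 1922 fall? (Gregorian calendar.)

Tuesday

First find the weekday of Jul 19, 1922. Doomsday rule: the anchor day for the 1900s is Wednesday. For year 22: 22÷12 = 1 r 10, and 10÷4 = 2, so 1+10+2 = 13.
Wednesday + 13 ≡ Tuesday — that's 1922's doomsday.
In July the doomsday date is Jul 11.
Jul 19 is 8 days after Jul 11; 8 mod 7 = 1, so Tuesday + 1 = Wednesday.
428 mod 7 = 1, so 428 days before a Wednesday is Wednesday − 1 = Tuesday.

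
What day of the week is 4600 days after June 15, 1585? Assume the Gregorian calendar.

First find the weekday of Jun 15, 1585. Doomsday rule: the anchor day for the 1500s is Wednesday. For year 85: 85÷12 = 7 r 1, and 1÷4 = 0, so 7+1+0 = 8.
Wednesday + 8 ≡ Thursday — that's 1585's doomsday.
In June the doomsday date is Jun 6.
Jun 15 is 9 days after Jun 6; 9 mod 7 = 2, so Thursday + 2 = Saturday.
4600 mod 7 = 1, so 4600 days after a Saturday is Saturday + 1 = Sunday.

Sunday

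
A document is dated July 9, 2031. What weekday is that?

January 1, 2031 is a Wednesday.
Jan 1, 2031 → Feb 1, 2031: 31 days (January has 31).
Feb 1, 2031 → Mar 1, 2031: 28 days (February has 28).
Mar 1, 2031 → Apr 1, 2031: 31 days (March has 31).
Apr 1, 2031 → May 1, 2031: 30 days (April has 30).
May 1, 2031 → Jun 1, 2031: 31 days (May has 31).
Jun 1, 2031 → Jul 1, 2031: 30 days (June has 30).
Jul 1, 2031 → Jul 9, 2031: 8 days.
Total: 189 days.
189 mod 7 = 0, so Wednesday + 0 = Wednesday.

Wednesday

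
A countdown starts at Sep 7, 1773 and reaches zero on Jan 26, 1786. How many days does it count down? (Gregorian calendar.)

Sep 7, 1773 → Sep 7, 1774: 365 days.
Sep 7, 1774 → Sep 7, 1775: 365 days.
Sep 7, 1775 → Sep 7, 1776: 366 days (Feb 29, 1776 is in that span).
Sep 7, 1776 → Sep 7, 1777: 365 days.
Sep 7, 1777 → Sep 7, 1778: 365 days.
Sep 7, 1778 → Sep 7, 1779: 365 days.
Sep 7, 1779 → Sep 7, 1780: 366 days (Feb 29, 1780 is in that span).
Sep 7, 1780 → Sep 7, 1781: 365 days.
Sep 7, 1781 → Sep 7, 1782: 365 days.
Sep 7, 1782 → Sep 7, 1783: 365 days.
Sep 7, 1783 → Sep 7, 1784: 366 days (Feb 29, 1784 is in that span).
Sep 7, 1784 → Sep 7, 1785: 365 days.
Sep 7, 1785 → Oct 7, 1785: 30 days (September has 30).
Oct 7, 1785 → Nov 7, 1785: 31 days (October has 31).
Nov 7, 1785 → Dec 7, 1785: 30 days (November has 30).
Dec 7, 1785 → Jan 7, 1786: 31 days (December has 31).
Jan 7, 1786 → Jan 26, 1786: 19 days.
Total: 4524 days.

4524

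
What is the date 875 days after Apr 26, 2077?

+365 (one year) → Apr 26, 2078 (510 left).
+365 (one year) → Apr 26, 2079 (145 left).
Apr has 30 days: +5 → May 1, 2079 (140 left).
May has 31 days: +31 → Jun 1, 2079 (109 left).
Jun has 30 days: +30 → Jul 1, 2079 (79 left).
Jul has 31 days: +31 → Aug 1, 2079 (48 left).
Aug has 31 days: +31 → Sep 1, 2079 (17 left).
+17 → Sep 18, 2079.

September 18, 2079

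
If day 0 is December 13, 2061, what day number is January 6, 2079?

6233

Dec 13, 2061 → Dec 13, 2062: 365 days.
Dec 13, 2062 → Dec 13, 2063: 365 days.
Dec 13, 2063 → Dec 13, 2064: 366 days (Feb 29, 2064 is in that span).
Dec 13, 2064 → Dec 13, 2065: 365 days.
Dec 13, 2065 → Dec 13, 2066: 365 days.
Dec 13, 2066 → Dec 13, 2067: 365 days.
Dec 13, 2067 → Dec 13, 2068: 366 days (Feb 29, 2068 is in that span).
Dec 13, 2068 → Dec 13, 2069: 365 days.
Dec 13, 2069 → Dec 13, 2070: 365 days.
Dec 13, 2070 → Dec 13, 2071: 365 days.
Dec 13, 2071 → Dec 13, 2072: 366 days (Feb 29, 2072 is in that span).
Dec 13, 2072 → Dec 13, 2073: 365 days.
Dec 13, 2073 → Dec 13, 2074: 365 days.
Dec 13, 2074 → Dec 13, 2075: 365 days.
Dec 13, 2075 → Dec 13, 2076: 366 days (Feb 29, 2076 is in that span).
Dec 13, 2076 → Dec 13, 2077: 365 days.
Dec 13, 2077 → Jan 13, 2078: 31 days (December has 31).
Jan 13, 2078 → Feb 13, 2078: 31 days (January has 31).
Feb 13, 2078 → Mar 13, 2078: 28 days (February has 28).
Mar 13, 2078 → Apr 13, 2078: 31 days (March has 31).
Apr 13, 2078 → May 13, 2078: 30 days (April has 30).
May 13, 2078 → Jun 13, 2078: 31 days (May has 31).
Jun 13, 2078 → Jul 13, 2078: 30 days (June has 30).
Jul 13, 2078 → Aug 13, 2078: 31 days (July has 31).
Aug 13, 2078 → Sep 13, 2078: 31 days (August has 31).
Sep 13, 2078 → Oct 13, 2078: 30 days (September has 30).
Oct 13, 2078 → Nov 13, 2078: 31 days (October has 31).
Nov 13, 2078 → Dec 13, 2078: 30 days (November has 30).
Dec 13, 2078 → Jan 6, 2079: 24 days.
Total: 6233 days.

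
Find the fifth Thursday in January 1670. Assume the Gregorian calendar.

January 1, 1670 is a Wednesday.
The first Thursday is therefore January 2 (1 days later).
The fifth Thursday is 2 + 4×7 = January 30.

January 30, 1670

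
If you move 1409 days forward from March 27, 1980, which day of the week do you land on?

Mar 27, 1980 is a Thursday.
1409 mod 7 = 2, so 1409 days after a Thursday is Thursday + 2 = Saturday.

Saturday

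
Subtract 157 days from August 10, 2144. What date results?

March 6, 2144

−10 → Jul 31, 2144 (end of Jul, 31 days; 147 left).
−31 → Jun 30, 2144 (end of Jun, 30 days; 116 left).
−30 → May 31, 2144 (end of May, 31 days; 86 left).
−31 → Apr 30, 2144 (end of Apr, 30 days; 55 left).
−30 → Mar 31, 2144 (end of Mar, 31 days; 25 left).
−25 → Mar 6, 2144.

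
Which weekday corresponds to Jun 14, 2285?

Sunday

Doomsday rule: the anchor day for the 2200s is Friday. For year 85: 85÷12 = 7 r 1, and 1÷4 = 0, so 7+1+0 = 8.
Friday + 8 ≡ Saturday — that's 2285's doomsday.
In June the doomsday date is Jun 6.
Jun 14 is 8 days after Jun 6; 8 mod 7 = 1, so Saturday + 1 = Sunday.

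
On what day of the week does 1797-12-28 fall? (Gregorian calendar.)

Doomsday rule: the anchor day for the 1700s is Sunday. For year 97: 97÷12 = 8 r 1, and 1÷4 = 0, so 8+1+0 = 9.
Sunday + 9 ≡ Tuesday — that's 1797's doomsday.
In December the doomsday date is Dec 12.
Dec 28 is 16 days after Dec 12; 16 mod 7 = 2, so Tuesday + 2 = Thursday.

Thursday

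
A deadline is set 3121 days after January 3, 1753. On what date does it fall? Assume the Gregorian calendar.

+365 (one year) → Jan 3, 1754 (2756 left).
+365 (one year) → Jan 3, 1755 (2391 left).
+365 (one year) → Jan 3, 1756 (2026 left).
+366 (one year; includes Feb 29, 1756) → Jan 3, 1757 (1660 left).
+365 (one year) → Jan 3, 1758 (1295 left).
+365 (one year) → Jan 3, 1759 (930 left).
+365 (one year) → Jan 3, 1760 (565 left).
+366 (one year; includes Feb 29, 1760) → Jan 3, 1761 (199 left).
Jan has 31 days: +29 → Feb 1, 1761 (170 left).
Feb has 28 days: +28 → Mar 1, 1761 (142 left).
Mar has 31 days: +31 → Apr 1, 1761 (111 left).
Apr has 30 days: +30 → May 1, 1761 (81 left).
May has 31 days: +31 → Jun 1, 1761 (50 left).
Jun has 30 days: +30 → Jul 1, 1761 (20 left).
+20 → Jul 21, 1761.

July 21, 1761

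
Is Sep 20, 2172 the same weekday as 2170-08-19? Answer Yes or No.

Yes

From Aug 19, 2170 to Sep 20, 2172 is 763 days.
763 mod 7 = 0, so they are the same weekday.
(Aug 19, 2170 is a Sunday; Sep 20, 2172 is a Sunday.)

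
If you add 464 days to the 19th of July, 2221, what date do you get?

October 26, 2222

+365 (one year) → Jul 19, 2222 (99 left).
Jul has 31 days: +13 → Aug 1, 2222 (86 left).
Aug has 31 days: +31 → Sep 1, 2222 (55 left).
Sep has 30 days: +30 → Oct 1, 2222 (25 left).
+25 → Oct 26, 2222.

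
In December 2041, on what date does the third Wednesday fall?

December 18, 2041

December 1, 2041 is a Sunday.
The first Wednesday is therefore December 4 (3 days later).
The third Wednesday is 4 + 2×7 = December 18.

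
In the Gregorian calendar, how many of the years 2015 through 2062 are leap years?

Multiples of 4 in [2015,2062]: 12.
Of those, multiples of 100: 0 (not leap unless ÷400).
Multiples of 400: 0.
Leap years = 12 − 0 + 0 = 12.

12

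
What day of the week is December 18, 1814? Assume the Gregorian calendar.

Doomsday rule: the anchor day for the 1800s is Friday. For year 14: 14÷12 = 1 r 2, and 2÷4 = 0, so 1+2+0 = 3.
Friday + 3 ≡ Monday — that's 1814's doomsday.
In December the doomsday date is Dec 12.
Dec 18 is 6 days after Dec 12; 6 mod 7 = 6, so Monday + 6 = Sunday.

Sunday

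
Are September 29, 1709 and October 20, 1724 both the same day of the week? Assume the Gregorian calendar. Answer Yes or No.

From Sep 29, 1709 to Oct 20, 1724 is 5500 days.
5500 mod 7 = 5, so they are different weekdays.
(Sep 29, 1709 is a Sunday; Oct 20, 1724 is a Friday.)

No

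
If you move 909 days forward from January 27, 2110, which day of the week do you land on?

Sunday

First find the weekday of Jan 27, 2110. Doomsday rule: the anchor day for the 2100s is Sunday. For year 10: 10÷12 = 0 r 10, and 10÷4 = 2, so 0+10+2 = 12.
Sunday + 12 ≡ Friday — that's 2110's doomsday.
In January the doomsday date is Jan 3 (2110 is not a leap year).
Jan 27 is 24 days after Jan 3; 24 mod 7 = 3, so Friday + 3 = Monday.
909 mod 7 = 6, so 909 days after a Monday is Monday + 6 = Sunday.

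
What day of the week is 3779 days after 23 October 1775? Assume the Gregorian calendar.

Sunday

Oct 23, 1775 is a Monday.
3779 mod 7 = 6, so 3779 days after a Monday is Monday + 6 = Sunday.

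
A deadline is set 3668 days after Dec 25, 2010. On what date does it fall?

+365 (one year) → Dec 25, 2011 (3303 left).
+366 (one year; includes Feb 29, 2012) → Dec 25, 2012 (2937 left).
+365 (one year) → Dec 25, 2013 (2572 left).
+365 (one year) → Dec 25, 2014 (2207 left).
+365 (one year) → Dec 25, 2015 (1842 left).
+366 (one year; includes Feb 29, 2016) → Dec 25, 2016 (1476 left).
+365 (one year) → Dec 25, 2017 (1111 left).
+365 (one year) → Dec 25, 2018 (746 left).
+365 (one year) → Dec 25, 2019 (381 left).
Dec has 31 days: +7 → Jan 1, 2020 (374 left).
Jan has 31 days: +31 → Feb 1, 2020 (343 left).
Feb has 29 days: +29 → Mar 1, 2020 (314 left).
Mar has 31 days: +31 → Apr 1, 2020 (283 left).
Apr has 30 days: +30 → May 1, 2020 (253 left).
May has 31 days: +31 → Jun 1, 2020 (222 left).
Jun has 30 days: +30 → Jul 1, 2020 (192 left).
Jul has 31 days: +31 → Aug 1, 2020 (161 left).
Aug has 31 days: +31 → Sep 1, 2020 (130 left).
Sep has 30 days: +30 → Oct 1, 2020 (100 left).
Oct has 31 days: +31 → Nov 1, 2020 (69 left).
Nov has 30 days: +30 → Dec 1, 2020 (39 left).
Dec has 31 days: +31 → Jan 1, 2021 (8 left).
+8 → Jan 9, 2021.

January 9, 2021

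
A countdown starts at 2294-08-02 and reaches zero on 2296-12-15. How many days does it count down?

Aug 2, 2294 → Aug 2, 2295: 365 days.
Aug 2, 2295 → Aug 2, 2296: 366 days (Feb 29, 2296 is in that span).
Aug 2, 2296 → Sep 2, 2296: 31 days (August has 31).
Sep 2, 2296 → Oct 2, 2296: 30 days (September has 30).
Oct 2, 2296 → Nov 2, 2296: 31 days (October has 31).
Nov 2, 2296 → Dec 2, 2296: 30 days (November has 30).
Dec 2, 2296 → Dec 15, 2296: 13 days.
Total: 866 days.

866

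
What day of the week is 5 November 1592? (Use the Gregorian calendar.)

Thursday

Doomsday rule: the anchor day for the 1500s is Wednesday. For year 92: 92÷12 = 7 r 8, and 8÷4 = 2, so 7+8+2 = 17.
Wednesday + 17 ≡ Saturday — that's 1592's doomsday.
In November the doomsday date is Nov 7.
Nov 5 is 2 days before Nov 7; 2 mod 7 = 2, so Saturday − 2 = Thursday.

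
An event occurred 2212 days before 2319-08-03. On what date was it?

July 13, 2313

−365 (one year) → Aug 3, 2318 (1847 left).
−365 (one year) → Aug 3, 2317 (1482 left).
−365 (one year) → Aug 3, 2316 (1117 left).
−366 (one year; includes Feb 29, 2316) → Aug 3, 2315 (751 left).
−365 (one year) → Aug 3, 2314 (386 left).
−3 → Jul 31, 2314 (end of Jul, 31 days; 383 left).
−31 → Jun 30, 2314 (end of Jun, 30 days; 352 left).
−30 → May 31, 2314 (end of May, 31 days; 322 left).
−31 → Apr 30, 2314 (end of Apr, 30 days; 291 left).
−30 → Mar 31, 2314 (end of Mar, 31 days; 261 left).
−31 → Feb 28, 2314 (end of Feb, 28 days; 230 left).
−28 → Jan 31, 2314 (end of Jan, 31 days; 202 left).
−31 → Dec 31, 2313 (end of Dec, 31 days; 171 left).
−31 → Nov 30, 2313 (end of Nov, 30 days; 140 left).
−30 → Oct 31, 2313 (end of Oct, 31 days; 110 left).
−31 → Sep 30, 2313 (end of Sep, 30 days; 79 left).
−30 → Aug 31, 2313 (end of Aug, 31 days; 49 left).
−31 → Jul 31, 2313 (end of Jul, 31 days; 18 left).
−18 → Jul 13, 2313.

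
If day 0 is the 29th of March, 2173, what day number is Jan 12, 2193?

7229

Mar 29, 2173 → Mar 29, 2174: 365 days.
Mar 29, 2174 → Mar 29, 2175: 365 days.
Mar 29, 2175 → Mar 29, 2176: 366 days (Feb 29, 2176 is in that span).
Mar 29, 2176 → Mar 29, 2177: 365 days.
Mar 29, 2177 → Mar 29, 2178: 365 days.
Mar 29, 2178 → Mar 29, 2179: 365 days.
Mar 29, 2179 → Mar 29, 2180: 366 days (Feb 29, 2180 is in that span).
Mar 29, 2180 → Mar 29, 2181: 365 days.
Mar 29, 2181 → Mar 29, 2182: 365 days.
Mar 29, 2182 → Mar 29, 2183: 365 days.
Mar 29, 2183 → Mar 29, 2184: 366 days (Feb 29, 2184 is in that span).
Mar 29, 2184 → Mar 29, 2185: 365 days.
Mar 29, 2185 → Mar 29, 2186: 365 days.
Mar 29, 2186 → Mar 29, 2187: 365 days.
Mar 29, 2187 → Mar 29, 2188: 366 days (Feb 29, 2188 is in that span).
Mar 29, 2188 → Mar 29, 2189: 365 days.
Mar 29, 2189 → Mar 29, 2190: 365 days.
Mar 29, 2190 → Mar 29, 2191: 365 days.
Mar 29, 2191 → Mar 29, 2192: 366 days (Feb 29, 2192 is in that span).
Mar 29, 2192 → Apr 29, 2192: 31 days (March has 31).
Apr 29, 2192 → May 29, 2192: 30 days (April has 30).
May 29, 2192 → Jun 29, 2192: 31 days (May has 31).
Jun 29, 2192 → Jul 29, 2192: 30 days (June has 30).
Jul 29, 2192 → Aug 29, 2192: 31 days (July has 31).
Aug 29, 2192 → Sep 29, 2192: 31 days (August has 31).
Sep 29, 2192 → Oct 29, 2192: 30 days (September has 30).
Oct 29, 2192 → Nov 29, 2192: 31 days (October has 31).
Nov 29, 2192 → Dec 29, 2192: 30 days (November has 30).
Dec 29, 2192 → Jan 12, 2193: 14 days.
Total: 7229 days.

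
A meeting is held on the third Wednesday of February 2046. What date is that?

February 1, 2046 is a Thursday.
The first Wednesday is therefore February 7 (6 days later).
The third Wednesday is 7 + 2×7 = February 21.

February 21, 2046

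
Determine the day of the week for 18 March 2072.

Friday

Doomsday rule: the anchor day for the 2000s is Tuesday. For year 72: 72÷12 = 6 r 0, and 0÷4 = 0, so 6+0+0 = 6.
Tuesday + 6 ≡ Monday — that's 2072's doomsday.
In March the doomsday date is Mar 14.
Mar 18 is 4 days after Mar 14; 4 mod 7 = 4, so Monday + 4 = Friday.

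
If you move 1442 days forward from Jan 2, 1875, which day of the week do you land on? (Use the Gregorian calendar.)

First find the weekday of Jan 2, 1875. Doomsday rule: the anchor day for the 1800s is Friday. For year 75: 75÷12 = 6 r 3, and 3÷4 = 0, so 6+3+0 = 9.
Friday + 9 ≡ Sunday — that's 1875's doomsday.
In January the doomsday date is Jan 3 (1875 is not a leap year).
Jan 2 is 1 day before Jan 3; 1 mod 7 = 1, so Sunday − 1 = Saturday.
1442 mod 7 = 0, so 1442 days after a Saturday is Saturday + 0 = Saturday.

Saturday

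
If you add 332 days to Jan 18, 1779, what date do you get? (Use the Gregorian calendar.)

Jan has 31 days: +14 → Feb 1, 1779 (318 left).
Feb has 28 days: +28 → Mar 1, 1779 (290 left).
Mar has 31 days: +31 → Apr 1, 1779 (259 left).
Apr has 30 days: +30 → May 1, 1779 (229 left).
May has 31 days: +31 → Jun 1, 1779 (198 left).
Jun has 30 days: +30 → Jul 1, 1779 (168 left).
Jul has 31 days: +31 → Aug 1, 1779 (137 left).
Aug has 31 days: +31 → Sep 1, 1779 (106 left).
Sep has 30 days: +30 → Oct 1, 1779 (76 left).
Oct has 31 days: +31 → Nov 1, 1779 (45 left).
Nov has 30 days: +30 → Dec 1, 1779 (15 left).
+15 → Dec 16, 1779.

December 16, 1779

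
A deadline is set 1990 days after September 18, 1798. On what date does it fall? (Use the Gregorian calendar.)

+365 (one year) → Sep 18, 1799 (1625 left).
+365 (one year) → Sep 18, 1800 (1260 left).
+365 (one year) → Sep 18, 1801 (895 left).
+365 (one year) → Sep 18, 1802 (530 left).
+365 (one year) → Sep 18, 1803 (165 left).
Sep has 30 days: +13 → Oct 1, 1803 (152 left).
Oct has 31 days: +31 → Nov 1, 1803 (121 left).
Nov has 30 days: +30 → Dec 1, 1803 (91 left).
Dec has 31 days: +31 → Jan 1, 1804 (60 left).
Jan has 31 days: +31 → Feb 1, 1804 (29 left).
Feb has 29 days: +29 → Mar 1, 1804 (0 left).

March 1, 1804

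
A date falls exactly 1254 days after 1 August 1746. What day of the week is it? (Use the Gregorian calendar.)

Aug 1, 1746 is a Monday.
1254 mod 7 = 1, so 1254 days after a Monday is Monday + 1 = Tuesday.

Tuesday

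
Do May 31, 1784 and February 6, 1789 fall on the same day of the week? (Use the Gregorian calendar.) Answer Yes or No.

No

From May 31, 1784 to Feb 6, 1789 is 1712 days.
1712 mod 7 = 4, so they are different weekdays.
(May 31, 1784 is a Monday; Feb 6, 1789 is a Friday.)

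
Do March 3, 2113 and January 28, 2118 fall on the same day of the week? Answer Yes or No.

From Mar 3, 2113 to Jan 28, 2118 is 1792 days.
1792 mod 7 = 0, so they are the same weekday.
(Mar 3, 2113 is a Friday; Jan 28, 2118 is a Friday.)

Yes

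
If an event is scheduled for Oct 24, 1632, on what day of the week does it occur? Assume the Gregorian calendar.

Doomsday rule: the anchor day for the 1600s is Tuesday. For year 32: 32÷12 = 2 r 8, and 8÷4 = 2, so 2+8+2 = 12.
Tuesday + 12 ≡ Sunday — that's 1632's doomsday.
In October the doomsday date is Oct 10.
Oct 24 is 14 days after Oct 10; 14 mod 7 = 0, so Sunday + 0 = Sunday.

Sunday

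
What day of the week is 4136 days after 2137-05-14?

May 14, 2137 is a Tuesday.
4136 mod 7 = 6, so 4136 days after a Tuesday is Tuesday + 6 = Monday.

Monday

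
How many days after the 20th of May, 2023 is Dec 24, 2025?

May 20, 2023 → May 20, 2024: 366 days (Feb 29, 2024 is in that span).
May 20, 2024 → May 20, 2025: 365 days.
May 20, 2025 → Jun 20, 2025: 31 days (May has 31).
Jun 20, 2025 → Jul 20, 2025: 30 days (June has 30).
Jul 20, 2025 → Aug 20, 2025: 31 days (July has 31).
Aug 20, 2025 → Sep 20, 2025: 31 days (August has 31).
Sep 20, 2025 → Oct 20, 2025: 30 days (September has 30).
Oct 20, 2025 → Nov 20, 2025: 31 days (October has 31).
Nov 20, 2025 → Dec 20, 2025: 30 days (November has 30).
Dec 20, 2025 → Dec 24, 2025: 4 days.
Total: 949 days.

949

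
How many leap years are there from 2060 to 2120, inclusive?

Multiples of 4 in [2060,2120]: 16.
Of those, multiples of 100: 1 (not leap unless ÷400).
Multiples of 400: 0.
Leap years = 16 − 1 + 0 = 15.

15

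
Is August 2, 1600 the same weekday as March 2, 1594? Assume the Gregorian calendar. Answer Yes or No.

From Mar 2, 1594 to Aug 2, 1600 is 2345 days.
2345 mod 7 = 0, so they are the same weekday.
(Mar 2, 1594 is a Wednesday; Aug 2, 1600 is a Wednesday.)

Yes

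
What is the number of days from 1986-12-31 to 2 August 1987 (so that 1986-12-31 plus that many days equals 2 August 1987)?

214

Dec 31, 1986 → Jan 31, 1987: 31 days (December has 31).
Jan 31, 1987 → Feb 28, 1987: 28 days (January has 31).
Feb 28, 1987 → Mar 28, 1987: 28 days (February has 28).
Mar 28, 1987 → Apr 28, 1987: 31 days (March has 31).
Apr 28, 1987 → May 28, 1987: 30 days (April has 30).
May 28, 1987 → Jun 28, 1987: 31 days (May has 31).
Jun 28, 1987 → Jul 28, 1987: 30 days (June has 30).
Jul 28, 1987 → Aug 2, 1987: 5 days.
Total: 214 days.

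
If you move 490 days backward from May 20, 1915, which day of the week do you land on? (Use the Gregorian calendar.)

First find the weekday of May 20, 1915. Doomsday rule: the anchor day for the 1900s is Wednesday. For year 15: 15÷12 = 1 r 3, and 3÷4 = 0, so 1+3+0 = 4.
Wednesday + 4 ≡ Sunday — that's 1915's doomsday.
In May the doomsday date is May 9.
May 20 is 11 days after May 9; 11 mod 7 = 4, so Sunday + 4 = Thursday.
490 mod 7 = 0, so 490 days before a Thursday is Thursday − 0 = Thursday.

Thursday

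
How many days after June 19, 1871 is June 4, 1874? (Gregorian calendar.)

1081

Jun 19, 1871 → Jun 19, 1872: 366 days (Feb 29, 1872 is in that span).
Jun 19, 1872 → Jun 19, 1873: 365 days.
Jun 19, 1873 → Jul 19, 1873: 30 days (June has 30).
Jul 19, 1873 → Aug 19, 1873: 31 days (July has 31).
Aug 19, 1873 → Sep 19, 1873: 31 days (August has 31).
Sep 19, 1873 → Oct 19, 1873: 30 days (September has 30).
Oct 19, 1873 → Nov 19, 1873: 31 days (October has 31).
Nov 19, 1873 → Dec 19, 1873: 30 days (November has 30).
Dec 19, 1873 → Jan 19, 1874: 31 days (December has 31).
Jan 19, 1874 → Feb 19, 1874: 31 days (January has 31).
Feb 19, 1874 → Mar 19, 1874: 28 days (February has 28).
Mar 19, 1874 → Apr 19, 1874: 31 days (March has 31).
Apr 19, 1874 → May 19, 1874: 30 days (April has 30).
May 19, 1874 → Jun 4, 1874: 16 days.
Total: 1081 days.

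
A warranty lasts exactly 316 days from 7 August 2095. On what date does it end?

June 18, 2096

Aug has 31 days: +25 → Sep 1, 2095 (291 left).
Sep has 30 days: +30 → Oct 1, 2095 (261 left).
Oct has 31 days: +31 → Nov 1, 2095 (230 left).
Nov has 30 days: +30 → Dec 1, 2095 (200 left).
Dec has 31 days: +31 → Jan 1, 2096 (169 left).
Jan has 31 days: +31 → Feb 1, 2096 (138 left).
Feb has 29 days: +29 → Mar 1, 2096 (109 left).
Mar has 31 days: +31 → Apr 1, 2096 (78 left).
Apr has 30 days: +30 → May 1, 2096 (48 left).
May has 31 days: +31 → Jun 1, 2096 (17 left).
+17 → Jun 18, 2096.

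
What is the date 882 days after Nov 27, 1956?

+365 (one year) → Nov 27, 1957 (517 left).
+365 (one year) → Nov 27, 1958 (152 left).
Nov has 30 days: +4 → Dec 1, 1958 (148 left).
Dec has 31 days: +31 → Jan 1, 1959 (117 left).
Jan has 31 days: +31 → Feb 1, 1959 (86 left).
Feb has 28 days: +28 → Mar 1, 1959 (58 left).
Mar has 31 days: +31 → Apr 1, 1959 (27 left).
+27 → Apr 28, 1959.

April 28, 1959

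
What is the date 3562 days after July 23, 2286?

April 23, 2296

+365 (one year) → Jul 23, 2287 (3197 left).
+366 (one year; includes Feb 29, 2288) → Jul 23, 2288 (2831 left).
+365 (one year) → Jul 23, 2289 (2466 left).
+365 (one year) → Jul 23, 2290 (2101 left).
+365 (one year) → Jul 23, 2291 (1736 left).
+366 (one year; includes Feb 29, 2292) → Jul 23, 2292 (1370 left).
+365 (one year) → Jul 23, 2293 (1005 left).
+365 (one year) → Jul 23, 2294 (640 left).
+365 (one year) → Jul 23, 2295 (275 left).
Jul has 31 days: +9 → Aug 1, 2295 (266 left).
Aug has 31 days: +31 → Sep 1, 2295 (235 left).
Sep has 30 days: +30 → Oct 1, 2295 (205 left).
Oct has 31 days: +31 → Nov 1, 2295 (174 left).
Nov has 30 days: +30 → Dec 1, 2295 (144 left).
Dec has 31 days: +31 → Jan 1, 2296 (113 left).
Jan has 31 days: +31 → Feb 1, 2296 (82 left).
Feb has 29 days: +29 → Mar 1, 2296 (53 left).
Mar has 31 days: +31 → Apr 1, 2296 (22 left).
+22 → Apr 23, 2296.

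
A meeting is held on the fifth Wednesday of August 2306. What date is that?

August 29, 2306

August 1, 2306 is a Wednesday.
The first Wednesday is therefore August 1 (same day).
The fifth Wednesday is 1 + 4×7 = August 29.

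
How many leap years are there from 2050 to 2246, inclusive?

47

Multiples of 4 in [2050,2246]: 49.
Of those, multiples of 100: 2 (not leap unless ÷400).
Multiples of 400: 0.
Leap years = 49 − 2 + 0 = 47.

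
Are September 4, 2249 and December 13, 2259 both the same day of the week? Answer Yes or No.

From Sep 4, 2249 to Dec 13, 2259 is 3752 days.
3752 mod 7 = 0, so they are the same weekday.
(Sep 4, 2249 is a Tuesday; Dec 13, 2259 is a Tuesday.)

Yes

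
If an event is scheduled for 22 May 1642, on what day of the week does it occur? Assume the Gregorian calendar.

Thursday

Doomsday rule: the anchor day for the 1600s is Tuesday. For year 42: 42÷12 = 3 r 6, and 6÷4 = 1, so 3+6+1 = 10.
Tuesday + 10 ≡ Friday — that's 1642's doomsday.
In May the doomsday date is May 9.
May 22 is 13 days after May 9; 13 mod 7 = 6, so Friday + 6 = Thursday.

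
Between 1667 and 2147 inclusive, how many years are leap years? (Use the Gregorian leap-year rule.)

116

Multiples of 4 in [1667,2147]: 120.
Of those, multiples of 100: 5 (not leap unless ÷400).
Multiples of 400: 1.
Leap years = 120 − 5 + 1 = 116.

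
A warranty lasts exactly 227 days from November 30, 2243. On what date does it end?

July 14, 2244

Nov has 30 days: +1 → Dec 1, 2243 (226 left).
Dec has 31 days: +31 → Jan 1, 2244 (195 left).
Jan has 31 days: +31 → Feb 1, 2244 (164 left).
Feb has 29 days: +29 → Mar 1, 2244 (135 left).
Mar has 31 days: +31 → Apr 1, 2244 (104 left).
Apr has 30 days: +30 → May 1, 2244 (74 left).
May has 31 days: +31 → Jun 1, 2244 (43 left).
Jun has 30 days: +30 → Jul 1, 2244 (13 left).
+13 → Jul 14, 2244.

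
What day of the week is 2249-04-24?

January 1, 2249 is a Monday.
Jan 1, 2249 → Feb 1, 2249: 31 days (January has 31).
Feb 1, 2249 → Mar 1, 2249: 28 days (February has 28).
Mar 1, 2249 → Apr 1, 2249: 31 days (March has 31).
Apr 1, 2249 → Apr 24, 2249: 23 days.
Total: 113 days.
113 mod 7 = 1, so Monday + 1 = Tuesday.

Tuesday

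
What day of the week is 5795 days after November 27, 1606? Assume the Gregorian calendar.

Sunday

First find the weekday of Nov 27, 1606. Doomsday rule: the anchor day for the 1600s is Tuesday. For year 06: 6÷12 = 0 r 6, and 6÷4 = 1, so 0+6+1 = 7.
Tuesday + 7 ≡ Tuesday — that's 1606's doomsday.
In November the doomsday date is Nov 7.
Nov 27 is 20 days after Nov 7; 20 mod 7 = 6, so Tuesday + 6 = Monday.
5795 mod 7 = 6, so 5795 days after a Monday is Monday + 6 = Sunday.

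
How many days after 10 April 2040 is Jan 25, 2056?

5768

Apr 10, 2040 → Apr 10, 2041: 365 days.
Apr 10, 2041 → Apr 10, 2042: 365 days.
Apr 10, 2042 → Apr 10, 2043: 365 days.
Apr 10, 2043 → Apr 10, 2044: 366 days (Feb 29, 2044 is in that span).
Apr 10, 2044 → Apr 10, 2045: 365 days.
Apr 10, 2045 → Apr 10, 2046: 365 days.
Apr 10, 2046 → Apr 10, 2047: 365 days.
Apr 10, 2047 → Apr 10, 2048: 366 days (Feb 29, 2048 is in that span).
Apr 10, 2048 → Apr 10, 2049: 365 days.
Apr 10, 2049 → Apr 10, 2050: 365 days.
Apr 10, 2050 → Apr 10, 2051: 365 days.
Apr 10, 2051 → Apr 10, 2052: 366 days (Feb 29, 2052 is in that span).
Apr 10, 2052 → Apr 10, 2053: 365 days.
Apr 10, 2053 → Apr 10, 2054: 365 days.
Apr 10, 2054 → Apr 10, 2055: 365 days.
Apr 10, 2055 → May 10, 2055: 30 days (April has 30).
May 10, 2055 → Jun 10, 2055: 31 days (May has 31).
Jun 10, 2055 → Jul 10, 2055: 30 days (June has 30).
Jul 10, 2055 → Aug 10, 2055: 31 days (July has 31).
Aug 10, 2055 → Sep 10, 2055: 31 days (August has 31).
Sep 10, 2055 → Oct 10, 2055: 30 days (September has 30).
Oct 10, 2055 → Nov 10, 2055: 31 days (October has 31).
Nov 10, 2055 → Dec 10, 2055: 30 days (November has 30).
Dec 10, 2055 → Jan 10, 2056: 31 days (December has 31).
Jan 10, 2056 → Jan 25, 2056: 15 days.
Total: 5768 days.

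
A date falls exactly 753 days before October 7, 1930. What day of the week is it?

Friday

First find the weekday of Oct 7, 1930. Doomsday rule: the anchor day for the 1900s is Wednesday. For year 30: 30÷12 = 2 r 6, and 6÷4 = 1, so 2+6+1 = 9.
Wednesday + 9 ≡ Friday — that's 1930's doomsday.
In October the doomsday date is Oct 10.
Oct 7 is 3 days before Oct 10; 3 mod 7 = 3, so Friday − 3 = Tuesday.
753 mod 7 = 4, so 753 days before a Tuesday is Tuesday − 4 = Friday.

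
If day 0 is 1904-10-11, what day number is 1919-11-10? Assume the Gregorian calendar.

Oct 11, 1904 → Oct 11, 1905: 365 days.
Oct 11, 1905 → Oct 11, 1906: 365 days.
Oct 11, 1906 → Oct 11, 1907: 365 days.
Oct 11, 1907 → Oct 11, 1908: 366 days (Feb 29, 1908 is in that span).
Oct 11, 1908 → Oct 11, 1909: 365 days.
Oct 11, 1909 → Oct 11, 1910: 365 days.
Oct 11, 1910 → Oct 11, 1911: 365 days.
Oct 11, 1911 → Oct 11, 1912: 366 days (Feb 29, 1912 is in that span).
Oct 11, 1912 → Oct 11, 1913: 365 days.
Oct 11, 1913 → Oct 11, 1914: 365 days.
Oct 11, 1914 → Oct 11, 1915: 365 days.
Oct 11, 1915 → Oct 11, 1916: 366 days (Feb 29, 1916 is in that span).
Oct 11, 1916 → Oct 11, 1917: 365 days.
Oct 11, 1917 → Oct 11, 1918: 365 days.
Oct 11, 1918 → Nov 11, 1918: 31 days (October has 31).
Nov 11, 1918 → Dec 11, 1918: 30 days (November has 30).
Dec 11, 1918 → Jan 11, 1919: 31 days (December has 31).
Jan 11, 1919 → Feb 11, 1919: 31 days (January has 31).
Feb 11, 1919 → Mar 11, 1919: 28 days (February has 28).
Mar 11, 1919 → Apr 11, 1919: 31 days (March has 31).
Apr 11, 1919 → May 11, 1919: 30 days (April has 30).
May 11, 1919 → Jun 11, 1919: 31 days (May has 31).
Jun 11, 1919 → Jul 11, 1919: 30 days (June has 30).
Jul 11, 1919 → Aug 11, 1919: 31 days (July has 31).
Aug 11, 1919 → Sep 11, 1919: 31 days (August has 31).
Sep 11, 1919 → Oct 11, 1919: 30 days (September has 30).
Oct 11, 1919 → Nov 10, 1919: 30 days.
Total: 5508 days.

5508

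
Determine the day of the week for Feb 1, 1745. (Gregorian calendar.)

Doomsday rule: the anchor day for the 1700s is Sunday. For year 45: 45÷12 = 3 r 9, and 9÷4 = 2, so 3+9+2 = 14.
Sunday + 14 ≡ Sunday — that's 1745's doomsday.
In February the doomsday date is Feb 28 (1745 is not a leap year).
Feb 1 is 27 days before Feb 28; 27 mod 7 = 6, so Sunday − 6 = Monday.

Monday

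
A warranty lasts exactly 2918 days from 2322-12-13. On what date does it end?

+365 (one year) → Dec 13, 2323 (2553 left).
+366 (one year; includes Feb 29, 2324) → Dec 13, 2324 (2187 left).
+365 (one year) → Dec 13, 2325 (1822 left).
+365 (one year) → Dec 13, 2326 (1457 left).
+365 (one year) → Dec 13, 2327 (1092 left).
+366 (one year; includes Feb 29, 2328) → Dec 13, 2328 (726 left).
+365 (one year) → Dec 13, 2329 (361 left).
Dec has 31 days: +19 → Jan 1, 2330 (342 left).
Jan has 31 days: +31 → Feb 1, 2330 (311 left).
Feb has 28 days: +28 → Mar 1, 2330 (283 left).
Mar has 31 days: +31 → Apr 1, 2330 (252 left).
Apr has 30 days: +30 → May 1, 2330 (222 left).
May has 31 days: +31 → Jun 1, 2330 (191 left).
Jun has 30 days: +30 → Jul 1, 2330 (161 left).
Jul has 31 days: +31 → Aug 1, 2330 (130 left).
Aug has 31 days: +31 → Sep 1, 2330 (99 left).
Sep has 30 days: +30 → Oct 1, 2330 (69 left).
Oct has 31 days: +31 → Nov 1, 2330 (38 left).
Nov has 30 days: +30 → Dec 1, 2330 (8 left).
+8 → Dec 9, 2330.

December 9, 2330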